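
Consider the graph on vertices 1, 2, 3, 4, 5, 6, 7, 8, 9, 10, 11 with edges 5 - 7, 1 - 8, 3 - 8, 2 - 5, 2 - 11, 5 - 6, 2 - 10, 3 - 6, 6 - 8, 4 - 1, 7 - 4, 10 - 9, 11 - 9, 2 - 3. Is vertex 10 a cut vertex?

No

Deleting 10 leaves 1 component (was 1) (its neighbors 2, 9 remain connected to each other), so 10 is not a cut vertex.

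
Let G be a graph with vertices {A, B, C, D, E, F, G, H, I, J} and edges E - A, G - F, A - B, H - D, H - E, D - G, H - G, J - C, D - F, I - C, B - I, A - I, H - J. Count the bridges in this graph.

0

The edges on the cycle A-B-I-A are not bridges since each lies on that cycle.
Every edge lies on some cycle, so there are no bridges.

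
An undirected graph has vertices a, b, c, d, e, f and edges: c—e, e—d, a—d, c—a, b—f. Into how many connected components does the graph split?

2

Starting from b we can reach b, f. That is one component of size 2.
Starting from a we can reach a, c, d, e. That is one component of size 4.
Total: 2 components.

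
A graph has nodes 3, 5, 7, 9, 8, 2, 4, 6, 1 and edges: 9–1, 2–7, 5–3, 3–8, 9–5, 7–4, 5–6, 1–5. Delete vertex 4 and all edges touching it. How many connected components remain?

2

With 4 gone, the remaining components are: {2, 7}; {1, 3, 5, 6, 8, 9}.
That is 2 components.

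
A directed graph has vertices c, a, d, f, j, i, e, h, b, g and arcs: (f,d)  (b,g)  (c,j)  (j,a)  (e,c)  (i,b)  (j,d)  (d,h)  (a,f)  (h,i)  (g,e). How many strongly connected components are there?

1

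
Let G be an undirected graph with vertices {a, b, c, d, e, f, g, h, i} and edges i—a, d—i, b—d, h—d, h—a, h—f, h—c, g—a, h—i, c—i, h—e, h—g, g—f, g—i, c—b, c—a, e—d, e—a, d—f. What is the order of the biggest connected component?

9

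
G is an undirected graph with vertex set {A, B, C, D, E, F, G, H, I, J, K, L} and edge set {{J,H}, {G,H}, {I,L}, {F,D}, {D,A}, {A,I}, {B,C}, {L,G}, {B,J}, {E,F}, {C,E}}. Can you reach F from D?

Yes

From D we can reach A, B, C, D, E, F, G, H, I, J, L, which includes F.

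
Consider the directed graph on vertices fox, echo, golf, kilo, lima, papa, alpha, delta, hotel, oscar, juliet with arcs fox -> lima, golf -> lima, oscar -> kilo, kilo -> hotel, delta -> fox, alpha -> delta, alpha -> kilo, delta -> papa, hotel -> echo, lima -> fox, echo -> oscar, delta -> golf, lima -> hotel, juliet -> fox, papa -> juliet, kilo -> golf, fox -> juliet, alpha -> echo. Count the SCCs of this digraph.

{fox, echo, golf, kilo, lima, hotel, oscar, juliet} are all mutually reachable — one SCC of size 8.
{delta} is an SCC by itself.
{alpha} is an SCC by itself.
{papa} is an SCC by itself.
That gives 4 strongly connected components.

4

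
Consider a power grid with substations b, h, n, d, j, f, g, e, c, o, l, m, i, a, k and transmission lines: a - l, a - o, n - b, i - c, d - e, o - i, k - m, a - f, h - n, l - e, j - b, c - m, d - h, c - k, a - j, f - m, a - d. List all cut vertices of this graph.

a

Removing a increases the component count from 2 to 3, so a is a cut vertex.
By contrast removing i leaves 2 components; it is not a cut vertex. No other vertex is a cut vertex either.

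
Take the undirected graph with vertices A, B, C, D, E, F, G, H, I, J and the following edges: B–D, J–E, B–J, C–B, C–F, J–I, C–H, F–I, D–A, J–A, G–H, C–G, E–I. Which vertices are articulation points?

C

Removing C increases the component count from 1 to 2, so C is a cut vertex.
By contrast removing J leaves 1 component; it is not a cut vertex. No other vertex is a cut vertex either.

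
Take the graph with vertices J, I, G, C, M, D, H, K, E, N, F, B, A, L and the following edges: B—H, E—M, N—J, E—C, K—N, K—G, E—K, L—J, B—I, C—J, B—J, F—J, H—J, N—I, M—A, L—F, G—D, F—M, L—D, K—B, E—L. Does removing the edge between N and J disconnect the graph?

After removing N—J, the path N-K-B-J still connects them, so the edge is not a bridge.

No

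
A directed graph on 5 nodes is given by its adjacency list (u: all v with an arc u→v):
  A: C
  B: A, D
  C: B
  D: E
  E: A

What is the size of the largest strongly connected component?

5

{A, B, C, D, E} are all mutually reachable — one SCC of size 5.
The largest has 5 vertices.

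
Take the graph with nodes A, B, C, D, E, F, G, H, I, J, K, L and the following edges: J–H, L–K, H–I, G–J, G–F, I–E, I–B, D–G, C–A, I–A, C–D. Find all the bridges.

The edges on the cycle C-D-G-J-H-I-A-C are not bridges since each lies on that cycle.
But removing F–G disconnects F from G; removing L–K disconnects L from K; removing B–I disconnects B from I; removing I–E disconnects I from E — these are bridges.

B-I, E-I, F-G, K-L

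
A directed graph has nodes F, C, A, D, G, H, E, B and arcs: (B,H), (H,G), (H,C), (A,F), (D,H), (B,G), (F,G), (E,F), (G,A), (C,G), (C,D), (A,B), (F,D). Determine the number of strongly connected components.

2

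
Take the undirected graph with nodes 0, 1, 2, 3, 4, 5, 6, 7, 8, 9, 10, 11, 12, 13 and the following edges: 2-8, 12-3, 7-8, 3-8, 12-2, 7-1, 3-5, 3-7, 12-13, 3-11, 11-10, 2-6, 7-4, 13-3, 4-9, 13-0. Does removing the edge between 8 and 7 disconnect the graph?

No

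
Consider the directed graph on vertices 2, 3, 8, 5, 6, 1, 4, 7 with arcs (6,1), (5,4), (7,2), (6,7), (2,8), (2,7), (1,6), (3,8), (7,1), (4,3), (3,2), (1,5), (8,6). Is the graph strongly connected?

Yes

From 6 we can reach every vertex (1, 2, 3, 4, 5, 6, 7, 8), and every vertex can reach 6 (1, 2, 3, 4, 5, 6, 7, 8). So the whole graph is one strongly connected component.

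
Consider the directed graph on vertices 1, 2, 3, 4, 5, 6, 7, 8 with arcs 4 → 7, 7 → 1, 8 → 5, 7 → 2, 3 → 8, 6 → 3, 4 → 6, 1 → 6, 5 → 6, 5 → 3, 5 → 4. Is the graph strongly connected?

No

There is no directed path from 2 to 5, so the graph is not strongly connected.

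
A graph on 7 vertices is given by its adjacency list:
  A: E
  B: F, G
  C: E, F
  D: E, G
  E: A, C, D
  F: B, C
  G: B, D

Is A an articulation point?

Deleting A leaves 1 component (was 1), so A is not a cut vertex.

No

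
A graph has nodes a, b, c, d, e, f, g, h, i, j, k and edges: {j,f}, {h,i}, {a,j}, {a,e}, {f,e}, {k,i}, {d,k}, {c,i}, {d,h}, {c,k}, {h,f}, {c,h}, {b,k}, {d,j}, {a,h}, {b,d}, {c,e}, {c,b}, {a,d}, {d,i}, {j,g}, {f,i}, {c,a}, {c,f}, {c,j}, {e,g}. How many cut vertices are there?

Removing f, for instance, still leaves 1 component. No single vertex removal increases the component count — the graph has no articulation points.

0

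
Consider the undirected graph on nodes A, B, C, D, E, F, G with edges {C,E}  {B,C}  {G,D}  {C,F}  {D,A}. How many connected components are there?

2

Starting from A we can reach A, D, G. That is one component of size 3.
Starting from B we can reach B, C, E, F. That is one component of size 4.
Total: 2 components.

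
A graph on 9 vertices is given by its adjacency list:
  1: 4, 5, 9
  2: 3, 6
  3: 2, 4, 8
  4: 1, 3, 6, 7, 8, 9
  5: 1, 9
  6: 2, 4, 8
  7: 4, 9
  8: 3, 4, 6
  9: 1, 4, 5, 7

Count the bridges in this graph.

0

The edges on the cycle 4-1-5-9-4 are not bridges since each lies on that cycle.
Every edge lies on some cycle, so there are no bridges.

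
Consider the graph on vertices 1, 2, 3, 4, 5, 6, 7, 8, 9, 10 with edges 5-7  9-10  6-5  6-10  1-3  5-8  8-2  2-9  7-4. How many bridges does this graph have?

3

The edges on the cycle 6-5-8-2-9-10-6 are not bridges since each lies on that cycle.
But removing 5-7 disconnects 5 from 7; removing 7-4 disconnects 7 from 4; removing 1-3 disconnects 1 from 3 — these are bridges.
That makes 3 bridges.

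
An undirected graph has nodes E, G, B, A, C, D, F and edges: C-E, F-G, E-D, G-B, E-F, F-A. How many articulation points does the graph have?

Removing E increases the component count from 1 to 3, so E is a cut vertex.
Removing F increases the component count from 1 to 3, so F is a cut vertex.
Removing G increases the component count from 1 to 2, so G is a cut vertex.
By contrast removing B leaves 1 component; it is not a cut vertex. No other vertex is a cut vertex either.

3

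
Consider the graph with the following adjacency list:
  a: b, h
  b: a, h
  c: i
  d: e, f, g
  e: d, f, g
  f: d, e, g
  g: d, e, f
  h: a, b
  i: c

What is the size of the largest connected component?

4

Starting from c we can reach c, i. That is one component of size 2.
Starting from a we can reach a, b, h. That is one component of size 3.
Starting from d we can reach d, e, f, g. That is one component of size 4.
The largest has 4 vertices.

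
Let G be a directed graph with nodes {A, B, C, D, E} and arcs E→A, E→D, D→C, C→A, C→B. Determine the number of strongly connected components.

5

{C} is an SCC by itself.
{D} is an SCC by itself.
{B} is an SCC by itself.
{E} is an SCC by itself.
{A} is an SCC by itself.
That gives 5 strongly connected components.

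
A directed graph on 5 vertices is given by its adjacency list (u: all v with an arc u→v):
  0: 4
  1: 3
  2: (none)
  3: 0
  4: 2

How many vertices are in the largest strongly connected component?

{3} is an SCC by itself.
{0} is an SCC by itself.
{2} is an SCC by itself.
{1} is an SCC by itself.
{4} is an SCC by itself.
The largest has 1 vertex.

1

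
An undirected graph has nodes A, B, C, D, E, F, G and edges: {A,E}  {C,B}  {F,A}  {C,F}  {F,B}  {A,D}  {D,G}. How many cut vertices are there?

3

Removing A increases the component count from 1 to 3, so A is a cut vertex.
Removing D increases the component count from 1 to 2, so D is a cut vertex.
Removing F increases the component count from 1 to 2, so F is a cut vertex.
By contrast removing C leaves 1 component; it is not a cut vertex. No other vertex is a cut vertex either.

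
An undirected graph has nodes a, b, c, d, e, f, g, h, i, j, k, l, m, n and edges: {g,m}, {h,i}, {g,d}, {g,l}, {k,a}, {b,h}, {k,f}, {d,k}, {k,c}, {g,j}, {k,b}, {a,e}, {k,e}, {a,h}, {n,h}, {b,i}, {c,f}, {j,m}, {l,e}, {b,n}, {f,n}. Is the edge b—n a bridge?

After removing b—n, the path b-h-n still connects them, so the edge is not a bridge.

No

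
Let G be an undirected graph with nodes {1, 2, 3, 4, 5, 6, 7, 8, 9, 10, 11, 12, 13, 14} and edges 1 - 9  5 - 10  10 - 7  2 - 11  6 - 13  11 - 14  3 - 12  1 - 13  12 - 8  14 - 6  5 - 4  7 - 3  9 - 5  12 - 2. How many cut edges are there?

The edges on the cycle 1-9-5-10-7-3-12-2-11-14-6-13-1 are not bridges since each lies on that cycle.
But removing 8 - 12 disconnects 8 from 12; removing 5 - 4 disconnects 5 from 4 — these are bridges.
That makes 2 bridges.

2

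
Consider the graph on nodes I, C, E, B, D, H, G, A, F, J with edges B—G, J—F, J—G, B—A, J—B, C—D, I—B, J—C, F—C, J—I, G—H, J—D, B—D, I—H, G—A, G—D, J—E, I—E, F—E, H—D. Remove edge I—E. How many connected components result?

I and E are still connected via I-J-E, so the component count stays at 1.

1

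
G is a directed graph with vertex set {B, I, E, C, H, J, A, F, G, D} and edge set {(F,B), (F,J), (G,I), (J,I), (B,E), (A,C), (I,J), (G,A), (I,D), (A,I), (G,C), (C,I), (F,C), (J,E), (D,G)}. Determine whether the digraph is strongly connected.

There is no directed path from I to B, so the graph is not strongly connected.

No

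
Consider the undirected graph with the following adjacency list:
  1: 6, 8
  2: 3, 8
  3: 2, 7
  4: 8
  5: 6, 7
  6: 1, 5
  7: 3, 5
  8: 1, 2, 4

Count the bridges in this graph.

1

The edges on the cycle 2-8-1-6-5-7-3-2 are not bridges since each lies on that cycle.
But removing 8-4 disconnects 8 from 4 — this is a bridge.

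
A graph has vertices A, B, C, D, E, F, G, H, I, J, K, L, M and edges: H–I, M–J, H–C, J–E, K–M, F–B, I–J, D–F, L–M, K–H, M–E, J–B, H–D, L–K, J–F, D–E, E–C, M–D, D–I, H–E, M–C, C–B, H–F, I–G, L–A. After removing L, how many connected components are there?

With L gone, the remaining components are: {A}; {B, C, D, E, F, G, H, I, J, K, M}.
That is 2 components.

2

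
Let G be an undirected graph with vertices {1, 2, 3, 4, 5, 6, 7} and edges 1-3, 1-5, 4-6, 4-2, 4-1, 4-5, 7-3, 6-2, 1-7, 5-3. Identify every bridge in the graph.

none

The edges on the cycle 4-6-2-4 are not bridges since each lies on that cycle.
Every edge lies on some cycle, so there are no bridges.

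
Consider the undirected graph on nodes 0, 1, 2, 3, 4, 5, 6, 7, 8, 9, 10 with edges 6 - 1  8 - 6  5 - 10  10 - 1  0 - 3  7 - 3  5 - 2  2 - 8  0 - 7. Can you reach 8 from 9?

No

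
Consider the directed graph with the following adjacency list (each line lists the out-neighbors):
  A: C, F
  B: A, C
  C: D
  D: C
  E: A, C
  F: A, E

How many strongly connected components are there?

3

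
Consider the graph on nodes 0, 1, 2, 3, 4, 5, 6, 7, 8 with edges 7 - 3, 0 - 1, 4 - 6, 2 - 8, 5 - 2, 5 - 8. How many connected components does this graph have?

4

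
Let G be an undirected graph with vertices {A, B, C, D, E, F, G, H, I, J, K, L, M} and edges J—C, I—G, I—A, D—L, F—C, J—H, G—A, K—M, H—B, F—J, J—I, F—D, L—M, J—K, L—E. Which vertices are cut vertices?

Removing H increases the component count from 1 to 2, so H is a cut vertex.
Removing I increases the component count from 1 to 2, so I is a cut vertex.
Removing J increases the component count from 1 to 3, so J is a cut vertex.
Likewise L is a cut vertex.
By contrast removing B leaves 1 component; it is not a cut vertex. No other vertex is a cut vertex either.

H, I, J, L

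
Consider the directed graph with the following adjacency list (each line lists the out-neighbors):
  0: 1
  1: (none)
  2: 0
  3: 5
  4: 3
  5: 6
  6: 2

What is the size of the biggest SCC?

1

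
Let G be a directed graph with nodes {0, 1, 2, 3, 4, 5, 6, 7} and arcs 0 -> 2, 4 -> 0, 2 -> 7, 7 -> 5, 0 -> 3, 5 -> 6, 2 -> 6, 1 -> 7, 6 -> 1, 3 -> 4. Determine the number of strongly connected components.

3

{1, 5, 6, 7} are all mutually reachable — one SCC of size 4.
{0, 3, 4} are all mutually reachable — one SCC of size 3.
{2} is an SCC by itself.
That gives 3 strongly connected components.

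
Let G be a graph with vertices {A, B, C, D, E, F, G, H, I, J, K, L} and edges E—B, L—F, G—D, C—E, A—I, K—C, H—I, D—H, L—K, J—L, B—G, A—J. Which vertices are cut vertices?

L

Removing L increases the component count from 1 to 2, so L is a cut vertex.
By contrast removing J leaves 1 component; it is not a cut vertex. No other vertex is a cut vertex either.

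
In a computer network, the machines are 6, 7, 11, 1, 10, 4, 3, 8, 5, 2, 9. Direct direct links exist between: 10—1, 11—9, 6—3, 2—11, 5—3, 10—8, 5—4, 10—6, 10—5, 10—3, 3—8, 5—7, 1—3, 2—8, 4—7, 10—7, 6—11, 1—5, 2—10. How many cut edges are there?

The edges on the cycle 10-1-5-4-7-10 are not bridges since each lies on that cycle.
But removing 9—11 disconnects 9 from 11 — this is a bridge.

1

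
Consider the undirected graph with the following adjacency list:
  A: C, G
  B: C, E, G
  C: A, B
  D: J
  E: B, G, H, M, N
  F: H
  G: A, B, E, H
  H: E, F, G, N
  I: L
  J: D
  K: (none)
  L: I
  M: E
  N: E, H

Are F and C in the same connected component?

Yes

From F we can reach A, B, C, E, F, G, H, M, N, which includes C.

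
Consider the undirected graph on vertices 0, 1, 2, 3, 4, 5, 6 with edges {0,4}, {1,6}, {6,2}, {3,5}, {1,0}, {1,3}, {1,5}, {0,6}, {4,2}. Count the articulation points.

1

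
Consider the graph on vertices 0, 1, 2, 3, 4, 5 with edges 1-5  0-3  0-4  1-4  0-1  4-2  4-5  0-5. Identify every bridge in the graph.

0-3, 2-4

The edges on the cycle 0-1-5-4-0 are not bridges since each lies on that cycle.
But removing 4-2 disconnects 4 from 2; removing 3-0 disconnects 3 from 0 — these are bridges.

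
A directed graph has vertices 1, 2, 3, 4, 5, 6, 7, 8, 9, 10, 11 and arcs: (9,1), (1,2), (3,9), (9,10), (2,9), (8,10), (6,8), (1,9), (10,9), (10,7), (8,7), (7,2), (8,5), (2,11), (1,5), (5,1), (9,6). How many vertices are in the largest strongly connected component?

8

{1, 2, 5, 6, 7, 8, 9, 10} are all mutually reachable — one SCC of size 8.
{4} is an SCC by itself.
{3} is an SCC by itself.
{11} is an SCC by itself.
The largest has 8 vertices.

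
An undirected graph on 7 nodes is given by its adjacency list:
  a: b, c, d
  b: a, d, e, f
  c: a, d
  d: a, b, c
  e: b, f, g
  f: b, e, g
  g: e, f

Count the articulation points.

1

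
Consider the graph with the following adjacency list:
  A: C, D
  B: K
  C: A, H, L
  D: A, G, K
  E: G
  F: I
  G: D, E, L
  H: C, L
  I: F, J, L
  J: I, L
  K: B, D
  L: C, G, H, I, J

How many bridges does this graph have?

4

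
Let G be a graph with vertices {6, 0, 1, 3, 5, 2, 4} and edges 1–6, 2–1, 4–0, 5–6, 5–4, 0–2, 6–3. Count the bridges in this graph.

1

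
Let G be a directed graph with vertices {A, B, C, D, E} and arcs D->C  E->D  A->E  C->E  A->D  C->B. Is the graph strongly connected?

There is no directed path from D to A, so the graph is not strongly connected.

No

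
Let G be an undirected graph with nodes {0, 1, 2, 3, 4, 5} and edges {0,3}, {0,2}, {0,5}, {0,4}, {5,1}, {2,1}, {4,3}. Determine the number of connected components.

Starting from 0 we can reach 0, 1, 2, 3, 4, 5. That is one component of size 6.
Total: 1 component.

1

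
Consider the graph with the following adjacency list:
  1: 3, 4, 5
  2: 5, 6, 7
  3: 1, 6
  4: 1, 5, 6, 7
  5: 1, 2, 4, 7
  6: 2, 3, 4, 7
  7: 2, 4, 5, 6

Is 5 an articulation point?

No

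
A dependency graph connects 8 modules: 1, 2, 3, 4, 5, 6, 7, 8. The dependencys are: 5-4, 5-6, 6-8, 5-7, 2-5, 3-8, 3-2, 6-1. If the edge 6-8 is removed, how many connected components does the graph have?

1

6 and 8 are still connected via 6-5-2-3-8, so the component count stays at 1.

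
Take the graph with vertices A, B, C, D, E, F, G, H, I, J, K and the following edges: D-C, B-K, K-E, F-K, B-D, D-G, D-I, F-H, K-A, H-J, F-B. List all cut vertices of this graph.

Removing B increases the component count from 1 to 2, so B is a cut vertex.
Removing D increases the component count from 1 to 4, so D is a cut vertex.
Removing F increases the component count from 1 to 2, so F is a cut vertex.
Likewise H, K are cut vertices.
By contrast removing A leaves 1 component; it is not a cut vertex. No other vertex is a cut vertex either.

B, D, F, H, K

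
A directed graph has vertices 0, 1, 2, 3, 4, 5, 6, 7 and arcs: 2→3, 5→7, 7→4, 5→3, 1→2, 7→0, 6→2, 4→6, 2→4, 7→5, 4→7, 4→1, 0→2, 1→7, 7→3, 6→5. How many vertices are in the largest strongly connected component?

{0, 1, 2, 4, 5, 6, 7} are all mutually reachable — one SCC of size 7.
{3} is an SCC by itself.
The largest has 7 vertices.

7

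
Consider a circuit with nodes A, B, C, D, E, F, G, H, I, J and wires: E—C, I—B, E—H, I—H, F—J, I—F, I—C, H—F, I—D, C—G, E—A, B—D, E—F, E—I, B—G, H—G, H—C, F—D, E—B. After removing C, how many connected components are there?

1

With C gone, the remaining components are: {A, B, D, E, F, G, H, I, J}.
That is 1 component.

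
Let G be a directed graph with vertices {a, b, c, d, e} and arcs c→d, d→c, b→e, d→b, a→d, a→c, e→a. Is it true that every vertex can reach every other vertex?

From e we can reach every vertex (a, b, c, d, e), and every vertex can reach e (a, b, c, d, e). So the whole graph is one strongly connected component.

Yes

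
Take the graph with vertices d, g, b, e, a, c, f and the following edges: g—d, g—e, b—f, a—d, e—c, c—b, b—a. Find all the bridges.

The edges on the cycle g-e-c-b-a-d-g are not bridges since each lies on that cycle.
But removing b—f disconnects b from f — this is a bridge.

b-f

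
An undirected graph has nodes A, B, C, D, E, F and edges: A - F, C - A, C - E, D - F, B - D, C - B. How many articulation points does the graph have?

1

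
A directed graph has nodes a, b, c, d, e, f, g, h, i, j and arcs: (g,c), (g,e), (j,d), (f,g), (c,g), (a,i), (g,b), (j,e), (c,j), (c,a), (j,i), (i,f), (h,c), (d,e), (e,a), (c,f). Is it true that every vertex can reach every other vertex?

There is no directed path from i to h, so the graph is not strongly connected.

No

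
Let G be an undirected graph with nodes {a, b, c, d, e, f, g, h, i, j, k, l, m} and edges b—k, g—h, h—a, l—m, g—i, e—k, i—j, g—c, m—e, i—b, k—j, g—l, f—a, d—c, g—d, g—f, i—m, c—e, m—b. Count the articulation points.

1

Removing g increases the component count from 1 to 2, so g is a cut vertex.
By contrast removing j leaves 1 component; it is not a cut vertex. No other vertex is a cut vertex either.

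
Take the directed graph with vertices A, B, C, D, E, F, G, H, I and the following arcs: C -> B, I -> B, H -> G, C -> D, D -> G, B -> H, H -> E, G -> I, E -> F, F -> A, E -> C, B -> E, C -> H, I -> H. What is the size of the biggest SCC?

7

{B, C, D, E, G, H, I} are all mutually reachable — one SCC of size 7.
{A} is an SCC by itself.
{F} is an SCC by itself.
The largest has 7 vertices.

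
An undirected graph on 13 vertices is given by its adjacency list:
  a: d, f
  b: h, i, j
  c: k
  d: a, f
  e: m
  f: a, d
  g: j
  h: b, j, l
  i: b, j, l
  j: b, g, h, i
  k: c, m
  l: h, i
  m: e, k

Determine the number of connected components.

3

Starting from a we can reach a, d, f. That is one component of size 3.
Starting from c we can reach c, e, k, m. That is one component of size 4.
Starting from b we can reach b, g, h, i, j, l. That is one component of size 6.
Total: 3 components.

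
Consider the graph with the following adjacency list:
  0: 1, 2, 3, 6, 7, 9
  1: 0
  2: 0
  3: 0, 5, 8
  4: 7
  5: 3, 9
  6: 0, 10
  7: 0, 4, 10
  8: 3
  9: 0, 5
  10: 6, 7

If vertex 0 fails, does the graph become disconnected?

Deleting 0 raises the number of components from 1 to 4, so 0 is a cut vertex.

Yes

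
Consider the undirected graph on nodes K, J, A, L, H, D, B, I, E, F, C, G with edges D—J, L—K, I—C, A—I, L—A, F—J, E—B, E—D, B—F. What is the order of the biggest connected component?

G is isolated — a component by itself.
H is isolated — a component by itself.
Starting from B we can reach B, D, E, F, J. That is one component of size 5.
Starting from A we can reach A, C, I, K, L. That is one component of size 5.
The largest has 5 vertices.

5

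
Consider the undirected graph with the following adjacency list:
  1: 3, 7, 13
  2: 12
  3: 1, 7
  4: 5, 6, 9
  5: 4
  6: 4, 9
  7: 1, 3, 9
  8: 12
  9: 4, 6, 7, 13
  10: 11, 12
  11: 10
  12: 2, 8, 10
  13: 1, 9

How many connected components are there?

2

Starting from 2 we can reach 2, 8, 10, 11, 12. That is one component of size 5.
Starting from 1 we can reach 1, 3, 4, 5, 6, 7, 9, 13. That is one component of size 8.
Total: 2 components.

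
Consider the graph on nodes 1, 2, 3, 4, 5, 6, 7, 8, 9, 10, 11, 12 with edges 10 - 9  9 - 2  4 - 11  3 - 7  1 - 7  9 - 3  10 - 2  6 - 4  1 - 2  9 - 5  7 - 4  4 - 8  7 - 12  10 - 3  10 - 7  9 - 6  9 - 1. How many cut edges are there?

The edges on the cycle 9-1-7-4-6-9 are not bridges since each lies on that cycle.
But removing 4 - 8 disconnects 4 from 8; removing 9 - 5 disconnects 9 from 5; removing 12 - 7 disconnects 12 from 7; removing 4 - 11 disconnects 4 from 11 — these are bridges.
That makes 4 bridges.

4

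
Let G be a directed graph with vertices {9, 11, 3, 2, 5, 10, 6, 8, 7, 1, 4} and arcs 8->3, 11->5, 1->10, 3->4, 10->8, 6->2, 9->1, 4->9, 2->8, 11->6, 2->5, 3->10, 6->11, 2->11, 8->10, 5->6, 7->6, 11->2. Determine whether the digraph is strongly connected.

There is no directed path from 9 to 11, so the graph is not strongly connected.

No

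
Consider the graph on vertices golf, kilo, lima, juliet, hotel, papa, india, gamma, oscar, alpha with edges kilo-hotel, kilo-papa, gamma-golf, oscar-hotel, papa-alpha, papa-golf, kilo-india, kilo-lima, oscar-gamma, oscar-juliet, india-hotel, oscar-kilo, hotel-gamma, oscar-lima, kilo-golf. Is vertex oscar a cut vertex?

Yes

Deleting oscar raises the number of components from 1 to 2, so oscar is a cut vertex.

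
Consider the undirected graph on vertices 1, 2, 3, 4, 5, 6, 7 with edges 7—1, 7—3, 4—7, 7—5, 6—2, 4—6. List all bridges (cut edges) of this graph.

1-7, 2-6, 3-7, 4-6, 4-7, 5-7

removing 7—5 disconnects 7 from 5; removing 1—7 disconnects 1 from 7; removing 6—2 disconnects 6 from 2; removing 6—4 disconnects 6 from 4 — these are bridges.
In total 6 edges are bridges.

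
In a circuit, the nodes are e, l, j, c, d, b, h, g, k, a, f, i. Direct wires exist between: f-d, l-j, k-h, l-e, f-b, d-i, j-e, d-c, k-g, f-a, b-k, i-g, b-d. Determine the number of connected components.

2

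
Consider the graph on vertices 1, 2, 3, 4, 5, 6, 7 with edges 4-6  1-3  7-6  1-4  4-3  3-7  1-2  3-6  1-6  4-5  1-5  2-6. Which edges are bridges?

The edges on the cycle 1-4-5-1 are not bridges since each lies on that cycle.
Every edge lies on some cycle, so there are no bridges.

none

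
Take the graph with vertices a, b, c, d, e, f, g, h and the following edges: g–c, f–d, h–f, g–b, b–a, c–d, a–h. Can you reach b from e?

No

The component containing e is {e}, and b is not in it.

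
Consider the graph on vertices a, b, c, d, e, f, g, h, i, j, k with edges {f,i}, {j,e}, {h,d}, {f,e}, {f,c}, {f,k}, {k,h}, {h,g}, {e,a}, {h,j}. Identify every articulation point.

Removing e increases the component count from 2 to 3, so e is a cut vertex.
Removing f increases the component count from 2 to 4, so f is a cut vertex.
Removing h increases the component count from 2 to 4, so h is a cut vertex.
By contrast removing c leaves 2 components; it is not a cut vertex. No other vertex is a cut vertex either.

e, f, h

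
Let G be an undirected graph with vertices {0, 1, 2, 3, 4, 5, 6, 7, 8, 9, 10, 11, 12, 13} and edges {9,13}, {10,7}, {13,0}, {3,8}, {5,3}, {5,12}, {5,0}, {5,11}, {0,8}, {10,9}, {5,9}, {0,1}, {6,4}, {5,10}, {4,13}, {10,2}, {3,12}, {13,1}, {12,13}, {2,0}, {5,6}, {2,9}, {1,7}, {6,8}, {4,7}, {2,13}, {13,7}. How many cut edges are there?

1

The edges on the cycle 5-10-2-0-5 are not bridges since each lies on that cycle.
But removing 5 - 11 disconnects 5 from 11 — this is a bridge.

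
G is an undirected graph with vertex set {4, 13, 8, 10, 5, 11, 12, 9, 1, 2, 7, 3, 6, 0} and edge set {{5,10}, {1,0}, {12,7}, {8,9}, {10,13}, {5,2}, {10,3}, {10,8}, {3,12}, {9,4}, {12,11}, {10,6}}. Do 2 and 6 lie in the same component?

From 2 we can reach 2, 3, 4, 5, 6, 7, 8, 9, 10, 11, 12, 13, which includes 6.

Yes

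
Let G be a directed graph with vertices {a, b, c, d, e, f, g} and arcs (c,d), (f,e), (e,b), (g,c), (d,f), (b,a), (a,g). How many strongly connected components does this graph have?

{a, b, c, d, e, f, g} are all mutually reachable — one SCC of size 7.
That gives 1 strongly connected component.

1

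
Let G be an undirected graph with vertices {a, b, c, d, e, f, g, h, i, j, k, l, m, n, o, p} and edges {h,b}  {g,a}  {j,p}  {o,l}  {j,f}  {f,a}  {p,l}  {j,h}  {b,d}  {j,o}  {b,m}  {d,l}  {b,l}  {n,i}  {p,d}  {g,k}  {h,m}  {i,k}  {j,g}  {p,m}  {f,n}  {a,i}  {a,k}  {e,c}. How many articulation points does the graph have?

1

Removing j increases the component count from 2 to 3, so j is a cut vertex.
By contrast removing o leaves 2 components; it is not a cut vertex. No other vertex is a cut vertex either.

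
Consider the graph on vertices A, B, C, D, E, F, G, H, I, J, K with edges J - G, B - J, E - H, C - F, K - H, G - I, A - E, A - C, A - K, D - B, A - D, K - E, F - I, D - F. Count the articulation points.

1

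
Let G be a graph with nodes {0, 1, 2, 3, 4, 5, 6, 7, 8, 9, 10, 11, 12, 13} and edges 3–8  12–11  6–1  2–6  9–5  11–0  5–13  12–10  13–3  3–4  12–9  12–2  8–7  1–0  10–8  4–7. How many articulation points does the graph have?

Removing 12 increases the component count from 1 to 2, so 12 is a cut vertex.
By contrast removing 7 leaves 1 component; it is not a cut vertex. No other vertex is a cut vertex either.

1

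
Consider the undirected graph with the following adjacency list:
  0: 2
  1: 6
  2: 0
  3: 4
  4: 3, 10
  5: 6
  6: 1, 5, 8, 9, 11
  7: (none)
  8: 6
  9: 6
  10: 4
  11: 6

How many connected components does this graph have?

7 is isolated — a component by itself.
Starting from 0 we can reach 0, 2. That is one component of size 2.
Starting from 3 we can reach 3, 4, 10. That is one component of size 3.
Starting from 1 we can reach 1, 5, 6, 8, 9, 11. That is one component of size 6.
Total: 4 components.

4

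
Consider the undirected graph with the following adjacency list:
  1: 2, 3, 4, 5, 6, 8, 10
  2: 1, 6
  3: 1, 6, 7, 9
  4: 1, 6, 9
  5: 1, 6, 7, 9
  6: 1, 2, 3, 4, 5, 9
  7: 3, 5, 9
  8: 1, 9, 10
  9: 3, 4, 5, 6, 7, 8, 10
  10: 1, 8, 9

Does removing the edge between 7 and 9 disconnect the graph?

No

After removing 7-9, the path 7-3-9 still connects them, so the edge is not a bridge.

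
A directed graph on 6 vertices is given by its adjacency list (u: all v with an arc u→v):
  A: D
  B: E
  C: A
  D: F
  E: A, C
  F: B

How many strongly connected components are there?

{A, B, C, D, E, F} are all mutually reachable — one SCC of size 6.
That gives 1 strongly connected component.

1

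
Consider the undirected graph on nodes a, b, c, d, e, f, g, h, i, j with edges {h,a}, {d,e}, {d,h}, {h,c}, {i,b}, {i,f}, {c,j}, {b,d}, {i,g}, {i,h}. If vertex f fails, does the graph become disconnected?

Deleting f leaves 1 component (was 1), so f is not a cut vertex.

No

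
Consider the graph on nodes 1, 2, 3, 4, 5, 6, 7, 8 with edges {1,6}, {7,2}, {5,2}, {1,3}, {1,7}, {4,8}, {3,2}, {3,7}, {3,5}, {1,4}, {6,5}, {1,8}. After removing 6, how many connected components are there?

With 6 gone, the remaining components are: {1, 2, 3, 4, 5, 7, 8}.
That is 1 component.

1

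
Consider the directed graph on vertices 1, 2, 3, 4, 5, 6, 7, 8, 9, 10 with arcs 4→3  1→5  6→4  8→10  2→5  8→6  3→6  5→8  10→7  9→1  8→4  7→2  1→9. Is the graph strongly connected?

No

There is no directed path from 2 to 1, so the graph is not strongly connected.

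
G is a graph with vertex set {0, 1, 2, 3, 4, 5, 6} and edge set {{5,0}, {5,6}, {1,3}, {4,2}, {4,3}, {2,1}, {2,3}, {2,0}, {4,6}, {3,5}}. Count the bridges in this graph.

The edges on the cycle 2-1-3-2 are not bridges since each lies on that cycle.
Every edge lies on some cycle, so there are no bridges.

0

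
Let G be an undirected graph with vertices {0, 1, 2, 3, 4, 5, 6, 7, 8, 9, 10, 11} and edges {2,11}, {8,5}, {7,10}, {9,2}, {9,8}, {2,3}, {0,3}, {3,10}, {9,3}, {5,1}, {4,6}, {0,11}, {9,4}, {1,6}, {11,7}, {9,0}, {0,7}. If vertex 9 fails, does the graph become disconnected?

Yes

Deleting 9 raises the number of components from 1 to 2, so 9 is a cut vertex.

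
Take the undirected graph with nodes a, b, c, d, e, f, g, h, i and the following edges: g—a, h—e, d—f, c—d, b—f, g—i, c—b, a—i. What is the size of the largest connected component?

4

Starting from e we can reach e, h. That is one component of size 2.
Starting from a we can reach a, g, i. That is one component of size 3.
Starting from b we can reach b, c, d, f. That is one component of size 4.
The largest has 4 vertices.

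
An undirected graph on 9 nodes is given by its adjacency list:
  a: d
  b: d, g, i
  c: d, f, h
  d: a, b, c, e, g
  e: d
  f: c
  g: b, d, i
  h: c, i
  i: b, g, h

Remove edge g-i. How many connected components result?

1

g and i are still connected via g-b-i, so the component count stays at 1.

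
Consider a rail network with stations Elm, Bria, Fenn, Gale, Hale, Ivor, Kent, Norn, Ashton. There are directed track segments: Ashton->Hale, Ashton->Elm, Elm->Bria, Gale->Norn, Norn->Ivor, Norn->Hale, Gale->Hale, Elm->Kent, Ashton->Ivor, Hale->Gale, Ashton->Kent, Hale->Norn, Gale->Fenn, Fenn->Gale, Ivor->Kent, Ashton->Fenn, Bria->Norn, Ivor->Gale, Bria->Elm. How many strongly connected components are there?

{Fenn, Gale, Hale, Ivor, Norn} are all mutually reachable — one SCC of size 5.
{Elm, Bria} are all mutually reachable — one SCC of size 2.
{Ashton} is an SCC by itself.
{Kent} is an SCC by itself.
That gives 4 strongly connected components.

4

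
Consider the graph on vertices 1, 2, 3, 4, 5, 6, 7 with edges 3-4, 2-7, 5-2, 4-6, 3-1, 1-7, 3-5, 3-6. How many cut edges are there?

0

The edges on the cycle 3-4-6-3 are not bridges since each lies on that cycle.
Every edge lies on some cycle, so there are no bridges.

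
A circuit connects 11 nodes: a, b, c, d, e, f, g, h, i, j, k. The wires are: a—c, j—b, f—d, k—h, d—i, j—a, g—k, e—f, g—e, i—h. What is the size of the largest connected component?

7

Starting from a we can reach a, b, c, j. That is one component of size 4.
Starting from d we can reach d, e, f, g, h, i, k. That is one component of size 7.
The largest has 7 vertices.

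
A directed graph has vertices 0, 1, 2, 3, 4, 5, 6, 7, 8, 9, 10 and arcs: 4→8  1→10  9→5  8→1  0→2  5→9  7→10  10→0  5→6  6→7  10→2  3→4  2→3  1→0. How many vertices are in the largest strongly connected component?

{0, 1, 2, 3, 4, 8, 10} are all mutually reachable — one SCC of size 7.
{5, 9} are all mutually reachable — one SCC of size 2.
{6} is an SCC by itself.
{7} is an SCC by itself.
The largest has 7 vertices.

7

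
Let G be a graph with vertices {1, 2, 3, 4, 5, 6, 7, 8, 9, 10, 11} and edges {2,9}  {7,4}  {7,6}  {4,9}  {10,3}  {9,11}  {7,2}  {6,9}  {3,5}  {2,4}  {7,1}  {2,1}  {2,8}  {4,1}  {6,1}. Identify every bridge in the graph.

10-3, 11-9, 2-8, 3-5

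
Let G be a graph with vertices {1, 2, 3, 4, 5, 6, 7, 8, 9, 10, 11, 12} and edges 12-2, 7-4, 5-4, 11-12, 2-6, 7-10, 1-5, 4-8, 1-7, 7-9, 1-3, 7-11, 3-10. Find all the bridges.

11-12, 11-7, 12-2, 2-6, 4-8, 7-9

The edges on the cycle 1-7-10-3-1 are not bridges since each lies on that cycle.
But removing 4-8 disconnects 4 from 8; removing 12-11 disconnects 12 from 11; removing 7-11 disconnects 7 from 11; removing 2-6 disconnects 2 from 6 — these are bridges.
In total 6 edges are bridges.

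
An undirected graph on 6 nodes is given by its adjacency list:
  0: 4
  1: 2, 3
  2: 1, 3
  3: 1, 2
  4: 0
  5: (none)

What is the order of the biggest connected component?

3

5 is isolated — a component by itself.
Starting from 0 we can reach 0, 4. That is one component of size 2.
Starting from 1 we can reach 1, 2, 3. That is one component of size 3.
The largest has 3 vertices.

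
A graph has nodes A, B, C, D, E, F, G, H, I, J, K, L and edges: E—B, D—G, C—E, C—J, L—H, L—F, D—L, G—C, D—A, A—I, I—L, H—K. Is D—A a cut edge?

No

After removing D—A, the path D-L-I-A still connects them, so the edge is not a bridge.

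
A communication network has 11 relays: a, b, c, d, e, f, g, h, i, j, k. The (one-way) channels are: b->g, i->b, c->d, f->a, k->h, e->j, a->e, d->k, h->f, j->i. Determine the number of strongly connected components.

{e} is an SCC by itself.
{c} is an SCC by itself.
{i} is an SCC by itself.
{f} is an SCC by itself.
{h} is an SCC by itself.
(and 6 more singleton SCCs)
That gives 11 strongly connected components.

11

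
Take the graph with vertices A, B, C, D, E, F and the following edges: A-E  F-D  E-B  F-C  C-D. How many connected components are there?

2

Starting from A we can reach A, B, E. That is one component of size 3.
Starting from C we can reach C, D, F. That is one component of size 3.
Total: 2 components.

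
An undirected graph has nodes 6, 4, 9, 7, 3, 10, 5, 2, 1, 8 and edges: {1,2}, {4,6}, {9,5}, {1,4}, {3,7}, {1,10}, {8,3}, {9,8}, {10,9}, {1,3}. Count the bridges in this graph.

The edges on the cycle 1-10-9-8-3-1 are not bridges since each lies on that cycle.
But removing 1-4 disconnects 1 from 4; removing 4-6 disconnects 4 from 6; removing 9-5 disconnects 9 from 5; removing 7-3 disconnects 7 from 3 — these are bridges.
In total 5 edges are bridges.

5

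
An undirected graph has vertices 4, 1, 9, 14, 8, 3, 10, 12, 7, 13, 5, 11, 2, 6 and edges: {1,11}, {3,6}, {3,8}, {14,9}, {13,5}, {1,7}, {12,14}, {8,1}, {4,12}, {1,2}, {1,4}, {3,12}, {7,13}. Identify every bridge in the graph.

The edges on the cycle 3-8-1-4-12-3 are not bridges since each lies on that cycle.
But removing 7—1 disconnects 7 from 1; removing 1—11 disconnects 1 from 11; removing 3—6 disconnects 3 from 6; removing 7—13 disconnects 7 from 13 — these are bridges.
In total 8 edges are bridges.

1-11, 1-2, 1-7, 12-14, 13-5, 13-7, 14-9, 3-6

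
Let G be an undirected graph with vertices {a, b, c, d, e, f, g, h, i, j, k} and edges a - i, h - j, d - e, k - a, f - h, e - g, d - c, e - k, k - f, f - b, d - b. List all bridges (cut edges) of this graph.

The edges on the cycle d-e-k-f-b-d are not bridges since each lies on that cycle.
But removing i - a disconnects i from a; removing f - h disconnects f from h; removing e - g disconnects e from g; removing k - a disconnects k from a — these are bridges.
In total 6 edges are bridges.

a-i, a-k, c-d, e-g, f-h, h-j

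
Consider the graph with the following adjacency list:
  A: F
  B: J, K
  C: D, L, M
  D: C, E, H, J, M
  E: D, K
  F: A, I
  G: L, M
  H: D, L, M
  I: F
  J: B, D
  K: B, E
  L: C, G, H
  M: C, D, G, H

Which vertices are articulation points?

Removing D increases the component count from 2 to 3, so D is a cut vertex.
Removing F increases the component count from 2 to 3, so F is a cut vertex.
By contrast removing H leaves 2 components; it is not a cut vertex. No other vertex is a cut vertex either.

D, F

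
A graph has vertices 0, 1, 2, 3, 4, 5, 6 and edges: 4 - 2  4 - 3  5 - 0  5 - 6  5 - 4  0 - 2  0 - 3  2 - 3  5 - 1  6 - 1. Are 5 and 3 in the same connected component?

From 5 we can reach 0, 1, 2, 3, 4, 5, 6, which includes 3.

Yes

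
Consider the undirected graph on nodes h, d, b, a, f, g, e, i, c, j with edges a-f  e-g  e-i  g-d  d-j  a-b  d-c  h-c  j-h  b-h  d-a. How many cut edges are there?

4

The edges on the cycle d-a-b-h-c-d are not bridges since each lies on that cycle.
But removing f-a disconnects f from a; removing g-d disconnects g from d; removing g-e disconnects g from e; removing i-e disconnects i from e — these are bridges.
That makes 4 bridges.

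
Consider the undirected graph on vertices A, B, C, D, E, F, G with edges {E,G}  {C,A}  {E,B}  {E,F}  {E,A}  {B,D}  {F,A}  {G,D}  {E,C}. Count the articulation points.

Removing E increases the component count from 1 to 2, so E is a cut vertex.
By contrast removing A leaves 1 component; it is not a cut vertex. No other vertex is a cut vertex either.

1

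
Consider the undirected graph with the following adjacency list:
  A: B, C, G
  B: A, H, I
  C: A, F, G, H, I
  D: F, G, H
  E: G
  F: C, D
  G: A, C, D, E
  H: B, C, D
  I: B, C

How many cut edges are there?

1

The edges on the cycle C-F-D-G-C are not bridges since each lies on that cycle.
But removing G-E disconnects G from E — this is a bridge.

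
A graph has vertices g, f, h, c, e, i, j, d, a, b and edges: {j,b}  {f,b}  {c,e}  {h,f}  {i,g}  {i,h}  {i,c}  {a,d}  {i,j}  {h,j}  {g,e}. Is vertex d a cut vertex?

Deleting d leaves 2 components (was 2), so d is not a cut vertex.

No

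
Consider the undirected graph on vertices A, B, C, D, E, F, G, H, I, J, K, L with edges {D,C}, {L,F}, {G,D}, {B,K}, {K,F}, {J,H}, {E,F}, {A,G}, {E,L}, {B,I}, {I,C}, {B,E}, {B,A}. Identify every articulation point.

Removing B increases the component count from 2 to 3, so B is a cut vertex.
By contrast removing K leaves 2 components; it is not a cut vertex. No other vertex is a cut vertex either.

B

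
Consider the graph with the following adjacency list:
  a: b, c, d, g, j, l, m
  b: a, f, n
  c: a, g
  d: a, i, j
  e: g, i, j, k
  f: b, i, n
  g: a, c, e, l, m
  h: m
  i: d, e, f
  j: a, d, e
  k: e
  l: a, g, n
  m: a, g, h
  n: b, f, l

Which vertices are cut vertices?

Removing e increases the component count from 1 to 2, so e is a cut vertex.
Removing m increases the component count from 1 to 2, so m is a cut vertex.
By contrast removing k leaves 1 component; it is not a cut vertex. No other vertex is a cut vertex either.

e, m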